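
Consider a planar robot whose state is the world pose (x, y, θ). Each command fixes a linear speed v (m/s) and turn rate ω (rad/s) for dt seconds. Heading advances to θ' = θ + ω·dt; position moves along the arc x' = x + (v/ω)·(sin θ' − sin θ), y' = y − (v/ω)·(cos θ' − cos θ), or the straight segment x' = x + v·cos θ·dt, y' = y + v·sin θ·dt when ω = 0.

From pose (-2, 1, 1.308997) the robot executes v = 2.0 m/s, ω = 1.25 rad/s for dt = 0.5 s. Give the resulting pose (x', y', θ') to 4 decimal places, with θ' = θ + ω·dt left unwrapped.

θ' = 1.3090 + 1.25·0.5 = 1.9340
R = v/ω = 2.0/1.25 = 1.6000
x' = -2 + 1.6000·(sin 1.9340 − sin 1.3090) = -2.0499
y' = 1 − 1.6000·(cos 1.9340 − cos 1.3090) = 1.9825

(-2.0499, 1.9825, 1.9340)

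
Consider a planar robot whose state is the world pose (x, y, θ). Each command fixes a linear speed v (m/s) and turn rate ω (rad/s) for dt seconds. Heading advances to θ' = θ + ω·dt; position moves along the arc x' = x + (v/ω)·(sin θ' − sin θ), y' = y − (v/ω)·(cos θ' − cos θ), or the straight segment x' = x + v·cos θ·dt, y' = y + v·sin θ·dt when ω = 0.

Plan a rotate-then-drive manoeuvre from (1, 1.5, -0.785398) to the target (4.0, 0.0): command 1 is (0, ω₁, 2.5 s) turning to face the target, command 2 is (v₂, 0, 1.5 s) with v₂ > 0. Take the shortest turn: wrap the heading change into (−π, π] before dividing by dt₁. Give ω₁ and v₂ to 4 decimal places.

heading to target = atan2(0−1.5, 4−1) = -0.4636
Δθ = wrap(-0.4636 − -0.7854) = 0.3218; ω₁ = Δθ/dt₁ = 0.1287
distance = √((4−1)² + (0−1.5)²) = 3.3541; v₂ = distance/dt₂ = 2.2361

ω₁ = 0.1287, v₂ = 2.2361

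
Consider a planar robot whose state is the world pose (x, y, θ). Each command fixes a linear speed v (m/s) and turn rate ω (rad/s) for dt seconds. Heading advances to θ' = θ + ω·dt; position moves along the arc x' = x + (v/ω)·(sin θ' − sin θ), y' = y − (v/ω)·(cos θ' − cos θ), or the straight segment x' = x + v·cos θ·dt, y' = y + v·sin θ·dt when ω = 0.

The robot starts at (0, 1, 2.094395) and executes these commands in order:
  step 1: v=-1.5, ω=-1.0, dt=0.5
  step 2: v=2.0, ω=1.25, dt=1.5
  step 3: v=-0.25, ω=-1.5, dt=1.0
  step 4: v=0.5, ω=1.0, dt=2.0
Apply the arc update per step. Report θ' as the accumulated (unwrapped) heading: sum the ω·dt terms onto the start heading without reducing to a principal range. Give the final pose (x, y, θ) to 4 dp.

step 1: θ'=1.5944 (R=1.5000) → pose (0.2005, 0.2854, 1.5944)
step 2: θ'=3.4694 (R=1.6000) → pose (-1.9142, 1.7624, 3.4694)
step 3: θ'=1.9694 (R=0.1667) → pose (-1.7069, 1.6693, 1.9694)
step 4: θ'=3.9694 (R=0.5000) → pose (-2.5359, 1.8135, 3.9694)

(-2.5359, 1.8135, 3.9694)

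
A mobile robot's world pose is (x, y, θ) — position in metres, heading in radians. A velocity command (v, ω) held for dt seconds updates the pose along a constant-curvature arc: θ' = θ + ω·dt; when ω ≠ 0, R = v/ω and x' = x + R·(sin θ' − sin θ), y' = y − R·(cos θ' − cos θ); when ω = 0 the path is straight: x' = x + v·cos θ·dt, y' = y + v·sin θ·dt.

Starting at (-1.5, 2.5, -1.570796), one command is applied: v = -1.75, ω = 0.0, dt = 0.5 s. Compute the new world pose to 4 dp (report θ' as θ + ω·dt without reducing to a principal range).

(-1.5000, 3.3750, -1.5708)

θ' = -1.5708 + 0.0·0.5 = -1.5708
ω = 0 → straight: x' = -1.5 + -1.75·cos(-1.5708)·0.5 = -1.5000
y' = 2.5 + -1.75·sin(-1.5708)·0.5 = 3.3750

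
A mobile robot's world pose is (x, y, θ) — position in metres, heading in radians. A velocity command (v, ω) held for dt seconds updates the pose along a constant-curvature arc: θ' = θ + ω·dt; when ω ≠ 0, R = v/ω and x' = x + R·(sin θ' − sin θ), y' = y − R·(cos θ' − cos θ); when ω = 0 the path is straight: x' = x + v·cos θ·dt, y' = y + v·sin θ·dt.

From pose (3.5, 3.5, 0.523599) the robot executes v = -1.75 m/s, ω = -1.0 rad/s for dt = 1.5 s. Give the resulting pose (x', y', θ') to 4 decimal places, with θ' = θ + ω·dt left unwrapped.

θ' = 0.5236 + -1.0·1.5 = -0.9764
R = v/ω = -1.75/-1.0 = 1.7500
x' = 3.5 + 1.7500·(sin -0.9764 − sin 0.5236) = 1.1751
y' = 3.5 − 1.7500·(cos -0.9764 − cos 0.5236) = 4.0355

(1.1751, 4.0355, -0.9764)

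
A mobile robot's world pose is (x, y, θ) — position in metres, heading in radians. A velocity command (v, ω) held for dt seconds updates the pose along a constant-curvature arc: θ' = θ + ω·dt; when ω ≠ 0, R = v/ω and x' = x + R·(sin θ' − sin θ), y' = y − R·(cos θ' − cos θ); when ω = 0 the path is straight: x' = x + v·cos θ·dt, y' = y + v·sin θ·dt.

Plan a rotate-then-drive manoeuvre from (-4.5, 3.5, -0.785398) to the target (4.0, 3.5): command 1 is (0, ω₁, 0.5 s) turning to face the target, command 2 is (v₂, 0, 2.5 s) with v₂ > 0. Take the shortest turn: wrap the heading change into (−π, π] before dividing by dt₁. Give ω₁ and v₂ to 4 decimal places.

ω₁ = 1.5708, v₂ = 3.4000

heading to target = atan2(3.5−3.5, 4−-4.5) = 0.0000
Δθ = wrap(0.0000 − -0.7854) = 0.7854; ω₁ = Δθ/dt₁ = 1.5708
distance = √((4−-4.5)² + (3.5−3.5)²) = 8.5000; v₂ = distance/dt₂ = 3.4000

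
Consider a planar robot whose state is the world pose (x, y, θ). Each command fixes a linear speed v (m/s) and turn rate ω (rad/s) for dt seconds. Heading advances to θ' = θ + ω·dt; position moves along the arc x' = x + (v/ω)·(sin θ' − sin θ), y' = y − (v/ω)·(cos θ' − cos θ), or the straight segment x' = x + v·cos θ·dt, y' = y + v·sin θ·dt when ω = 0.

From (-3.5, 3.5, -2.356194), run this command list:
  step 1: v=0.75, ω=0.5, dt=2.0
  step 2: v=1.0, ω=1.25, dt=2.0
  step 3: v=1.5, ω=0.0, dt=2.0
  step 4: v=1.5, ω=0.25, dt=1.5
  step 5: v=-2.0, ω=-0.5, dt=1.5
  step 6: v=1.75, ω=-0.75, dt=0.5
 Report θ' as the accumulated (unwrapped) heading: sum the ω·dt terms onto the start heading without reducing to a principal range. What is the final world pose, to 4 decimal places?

step 1: θ'=-1.3562 (R=1.5000) → pose (-3.9049, 2.1199, -1.3562)
step 2: θ'=1.1438 (R=0.8000) → pose (-2.3951, 1.9590, 1.1438)
step 3: θ'=1.1438 (straight) → pose (-1.1527, 4.6896, 1.1438)
step 4: θ'=1.5188 (R=6.0000) → pose (-0.6221, 6.8626, 1.5188)
step 5: θ'=0.7688 (R=4.0000) → pose (-1.8356, 4.1955, 0.7688)
step 6: θ'=0.3938 (R=-2.3333) → pose (-1.1086, 4.6732, 0.3938)

(-1.1086, 4.6732, 0.3938)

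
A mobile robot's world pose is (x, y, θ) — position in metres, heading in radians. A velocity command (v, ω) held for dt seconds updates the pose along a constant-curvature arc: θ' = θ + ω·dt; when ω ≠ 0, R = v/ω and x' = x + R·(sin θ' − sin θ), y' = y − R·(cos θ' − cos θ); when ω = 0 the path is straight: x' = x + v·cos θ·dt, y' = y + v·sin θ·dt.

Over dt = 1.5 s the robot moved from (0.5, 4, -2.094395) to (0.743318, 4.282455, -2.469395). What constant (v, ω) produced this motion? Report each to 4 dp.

v = -0.2500, ω = -0.2500

Δθ = -2.469395 − -2.094395 = -0.375000
ω = Δθ/dt = -0.375000/1.5 = -0.2500
R = −Δy/(cos θ' − cos θ) = 1.0000
v = R·ω = 1.0000·-0.2500 = -0.2500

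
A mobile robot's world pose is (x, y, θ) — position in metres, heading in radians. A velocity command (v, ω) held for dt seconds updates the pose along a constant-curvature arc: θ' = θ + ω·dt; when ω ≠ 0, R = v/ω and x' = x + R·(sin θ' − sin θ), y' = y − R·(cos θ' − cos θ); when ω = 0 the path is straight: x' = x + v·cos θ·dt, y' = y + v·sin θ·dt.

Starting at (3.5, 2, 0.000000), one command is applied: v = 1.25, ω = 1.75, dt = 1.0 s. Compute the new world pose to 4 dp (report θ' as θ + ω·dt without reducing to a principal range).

(4.2028, 2.8416, 1.7500)

θ' = 0.0000 + 1.75·1.0 = 1.7500
R = v/ω = 1.25/1.75 = 0.7143
x' = 3.5 + 0.7143·(sin 1.7500 − sin 0.0000) = 4.2028
y' = 2 − 0.7143·(cos 1.7500 − cos 0.0000) = 2.8416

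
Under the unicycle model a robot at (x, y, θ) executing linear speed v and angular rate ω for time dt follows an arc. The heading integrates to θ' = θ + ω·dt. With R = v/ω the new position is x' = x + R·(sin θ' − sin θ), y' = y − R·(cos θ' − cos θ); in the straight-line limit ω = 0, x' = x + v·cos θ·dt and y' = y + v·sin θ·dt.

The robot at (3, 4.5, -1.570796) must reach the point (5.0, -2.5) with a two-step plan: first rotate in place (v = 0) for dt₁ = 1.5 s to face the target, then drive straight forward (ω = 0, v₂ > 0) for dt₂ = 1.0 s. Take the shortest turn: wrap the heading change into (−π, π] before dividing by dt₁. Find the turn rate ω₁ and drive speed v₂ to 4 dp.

heading to target = atan2(-2.5−4.5, 5−3) = -1.2925
Δθ = wrap(-1.2925 − -1.5708) = 0.2783; ω₁ = Δθ/dt₁ = 0.1855
distance = √((5−3)² + (-2.5−4.5)²) = 7.2801; v₂ = distance/dt₂ = 7.2801

ω₁ = 0.1855, v₂ = 7.2801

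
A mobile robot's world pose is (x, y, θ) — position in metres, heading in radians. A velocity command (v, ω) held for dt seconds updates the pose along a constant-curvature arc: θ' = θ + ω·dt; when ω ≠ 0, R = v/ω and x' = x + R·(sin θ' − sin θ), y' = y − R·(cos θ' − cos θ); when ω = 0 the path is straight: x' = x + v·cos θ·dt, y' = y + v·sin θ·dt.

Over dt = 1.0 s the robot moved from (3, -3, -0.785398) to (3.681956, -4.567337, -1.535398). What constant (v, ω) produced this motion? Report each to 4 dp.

Δθ = -1.535398 − -0.785398 = -0.750000
ω = Δθ/dt = -0.750000/1.0 = -0.7500
R = −Δy/(cos θ' − cos θ) = -2.3333
v = R·ω = -2.3333·-0.7500 = 1.7500

v = 1.7500, ω = -0.7500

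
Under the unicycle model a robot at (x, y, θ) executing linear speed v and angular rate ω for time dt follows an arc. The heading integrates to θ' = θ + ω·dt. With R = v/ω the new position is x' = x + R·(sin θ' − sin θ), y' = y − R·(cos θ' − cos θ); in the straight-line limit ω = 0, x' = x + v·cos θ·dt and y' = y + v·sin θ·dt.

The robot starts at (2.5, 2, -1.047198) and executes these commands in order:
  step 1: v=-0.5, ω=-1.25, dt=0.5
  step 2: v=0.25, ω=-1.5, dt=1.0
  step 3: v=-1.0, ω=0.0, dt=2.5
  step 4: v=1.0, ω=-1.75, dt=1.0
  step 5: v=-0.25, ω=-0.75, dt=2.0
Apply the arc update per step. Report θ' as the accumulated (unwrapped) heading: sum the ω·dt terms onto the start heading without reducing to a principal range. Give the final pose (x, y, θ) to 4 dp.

(3.8628, 2.4438, -6.4222)

step 1: θ'=-1.6722 (R=0.4000) → pose (2.4485, 2.2405, -1.6722)
step 2: θ'=-3.1722 (R=-0.1667) → pose (2.2776, 2.0908, -3.1722)
step 3: θ'=-3.1722 (straight) → pose (4.7764, 2.0143, -3.1722)
step 4: θ'=-4.9222 (R=-0.5714) → pose (4.2350, 2.7044, -4.9222)
step 5: θ'=-6.4222 (R=0.3333) → pose (3.8628, 2.4438, -6.4222)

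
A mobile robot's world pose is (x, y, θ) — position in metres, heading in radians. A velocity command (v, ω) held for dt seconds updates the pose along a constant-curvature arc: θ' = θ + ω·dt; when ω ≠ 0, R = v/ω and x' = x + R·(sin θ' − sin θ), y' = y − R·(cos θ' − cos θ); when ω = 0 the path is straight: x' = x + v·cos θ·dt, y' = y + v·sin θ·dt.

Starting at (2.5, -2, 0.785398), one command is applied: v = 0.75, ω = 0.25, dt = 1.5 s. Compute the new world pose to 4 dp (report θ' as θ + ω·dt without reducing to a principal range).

θ' = 0.7854 + 0.25·1.5 = 1.1604
R = v/ω = 0.75/0.25 = 3.0000
x' = 2.5 + 3.0000·(sin 1.1604 − sin 0.7854) = 3.1296
y' = -2 − 3.0000·(cos 1.1604 − cos 0.7854) = -1.0756

(3.1296, -1.0756, 1.1604)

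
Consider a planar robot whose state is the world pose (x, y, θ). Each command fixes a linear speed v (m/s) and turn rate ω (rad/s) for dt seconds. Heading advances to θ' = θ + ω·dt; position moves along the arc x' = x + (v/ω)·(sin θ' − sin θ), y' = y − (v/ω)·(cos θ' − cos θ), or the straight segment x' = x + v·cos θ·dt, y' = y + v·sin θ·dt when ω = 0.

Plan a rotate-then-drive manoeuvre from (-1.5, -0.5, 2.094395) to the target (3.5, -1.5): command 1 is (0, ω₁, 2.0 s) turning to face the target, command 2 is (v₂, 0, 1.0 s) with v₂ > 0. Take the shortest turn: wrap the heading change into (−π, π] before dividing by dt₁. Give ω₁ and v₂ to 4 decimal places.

heading to target = atan2(-1.5−-0.5, 3.5−-1.5) = -0.1974
Δθ = wrap(-0.1974 − 2.0944) = -2.2918; ω₁ = Δθ/dt₁ = -1.1459
distance = √((3.5−-1.5)² + (-1.5−-0.5)²) = 5.0990; v₂ = distance/dt₂ = 5.0990

ω₁ = -1.1459, v₂ = 5.0990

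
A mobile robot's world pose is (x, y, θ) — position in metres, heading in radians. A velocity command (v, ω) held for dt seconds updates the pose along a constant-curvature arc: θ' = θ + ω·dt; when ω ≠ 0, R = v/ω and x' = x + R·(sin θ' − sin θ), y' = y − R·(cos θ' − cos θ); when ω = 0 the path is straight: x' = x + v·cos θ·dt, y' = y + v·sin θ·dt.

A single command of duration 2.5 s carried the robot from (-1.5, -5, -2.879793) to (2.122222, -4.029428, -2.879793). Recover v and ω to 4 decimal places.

v = -1.5000, ω = 0.0000

Δθ = -2.879793 − -2.879793 = 0.000000
ω = Δθ/dt = 0.000000/2.5 = 0.0000
ω = 0 → v = (Δx·cos θ + Δy·sin θ)/dt = -1.5000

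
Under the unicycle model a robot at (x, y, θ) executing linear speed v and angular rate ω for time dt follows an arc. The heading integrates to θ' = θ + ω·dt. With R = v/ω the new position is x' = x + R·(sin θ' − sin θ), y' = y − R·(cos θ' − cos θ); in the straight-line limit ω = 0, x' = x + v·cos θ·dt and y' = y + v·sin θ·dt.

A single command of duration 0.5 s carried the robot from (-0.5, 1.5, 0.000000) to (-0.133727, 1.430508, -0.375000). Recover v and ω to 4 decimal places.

v = 0.7500, ω = -0.7500

Δθ = -0.375000 − 0.000000 = -0.375000
ω = Δθ/dt = -0.375000/0.5 = -0.7500
R = Δx/(sin θ' − sin θ) = -1.0000
v = R·ω = -1.0000·-0.7500 = 0.7500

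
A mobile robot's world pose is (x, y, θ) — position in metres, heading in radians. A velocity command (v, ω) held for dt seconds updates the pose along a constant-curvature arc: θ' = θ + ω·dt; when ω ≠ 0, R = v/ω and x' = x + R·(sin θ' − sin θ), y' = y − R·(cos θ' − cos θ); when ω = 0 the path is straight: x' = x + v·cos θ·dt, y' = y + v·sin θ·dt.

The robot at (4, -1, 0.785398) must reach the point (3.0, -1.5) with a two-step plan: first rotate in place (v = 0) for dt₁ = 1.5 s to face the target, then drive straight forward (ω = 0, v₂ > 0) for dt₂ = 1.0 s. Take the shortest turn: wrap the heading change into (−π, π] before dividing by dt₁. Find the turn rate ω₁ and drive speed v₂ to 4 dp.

ω₁ = 1.8799, v₂ = 1.1180

heading to target = atan2(-1.5−-1, 3−4) = -2.6779
Δθ = wrap(-2.6779 − 0.7854) = 2.8198; ω₁ = Δθ/dt₁ = 1.8799
distance = √((3−4)² + (-1.5−-1)²) = 1.1180; v₂ = distance/dt₂ = 1.1180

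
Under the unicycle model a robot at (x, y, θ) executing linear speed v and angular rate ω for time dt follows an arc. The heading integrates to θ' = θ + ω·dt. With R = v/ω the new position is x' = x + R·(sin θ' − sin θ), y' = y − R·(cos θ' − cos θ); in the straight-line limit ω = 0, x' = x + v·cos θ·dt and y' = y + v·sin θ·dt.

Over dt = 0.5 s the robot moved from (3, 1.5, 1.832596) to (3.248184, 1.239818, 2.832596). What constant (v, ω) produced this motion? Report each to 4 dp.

Δθ = 2.832596 − 1.832596 = 1.000000
ω = Δθ/dt = 1.000000/0.5 = 2.0000
R = −Δy/(cos θ' − cos θ) = -0.3750
v = R·ω = -0.3750·2.0000 = -0.7500

v = -0.7500, ω = 2.0000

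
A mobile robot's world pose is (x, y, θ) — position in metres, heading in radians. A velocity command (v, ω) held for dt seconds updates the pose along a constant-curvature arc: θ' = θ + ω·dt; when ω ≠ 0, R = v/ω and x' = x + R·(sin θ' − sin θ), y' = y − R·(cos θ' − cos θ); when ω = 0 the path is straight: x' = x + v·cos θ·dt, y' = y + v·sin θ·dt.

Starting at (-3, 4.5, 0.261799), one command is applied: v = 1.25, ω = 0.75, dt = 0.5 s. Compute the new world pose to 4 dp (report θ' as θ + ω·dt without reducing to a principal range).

(-2.4403, 4.7699, 0.6368)

θ' = 0.2618 + 0.75·0.5 = 0.6368
R = v/ω = 1.25/0.75 = 1.6667
x' = -3 + 1.6667·(sin 0.6368 − sin 0.2618) = -2.4403
y' = 4.5 − 1.6667·(cos 0.6368 − cos 0.2618) = 4.7699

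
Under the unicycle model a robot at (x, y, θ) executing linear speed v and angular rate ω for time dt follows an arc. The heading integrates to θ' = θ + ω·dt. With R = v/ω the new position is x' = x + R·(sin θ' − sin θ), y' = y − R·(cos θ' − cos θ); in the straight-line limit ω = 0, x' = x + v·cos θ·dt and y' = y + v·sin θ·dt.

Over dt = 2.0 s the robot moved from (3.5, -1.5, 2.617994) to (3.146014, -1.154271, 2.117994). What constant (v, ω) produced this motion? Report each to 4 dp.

v = 0.2500, ω = -0.2500

Δθ = 2.117994 − 2.617994 = -0.500000
ω = Δθ/dt = -0.500000/2.0 = -0.2500
R = Δx/(sin θ' − sin θ) = -1.0000
v = R·ω = -1.0000·-0.2500 = 0.2500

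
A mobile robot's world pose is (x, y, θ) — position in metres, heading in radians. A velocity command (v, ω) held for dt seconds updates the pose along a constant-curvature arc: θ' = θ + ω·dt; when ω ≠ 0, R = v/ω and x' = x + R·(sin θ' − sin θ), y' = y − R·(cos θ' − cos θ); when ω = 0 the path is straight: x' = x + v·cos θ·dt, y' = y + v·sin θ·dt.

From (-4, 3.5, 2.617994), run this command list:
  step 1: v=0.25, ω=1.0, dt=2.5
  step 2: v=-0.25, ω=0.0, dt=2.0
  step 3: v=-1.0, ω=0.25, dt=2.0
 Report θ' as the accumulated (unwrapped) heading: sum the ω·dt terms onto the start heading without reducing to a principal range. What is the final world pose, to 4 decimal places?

(-5.7586, 5.2132, 5.6180)

step 1: θ'=5.1180 (R=0.2500) → pose (-4.3547, 3.1848, 5.1180)
step 2: θ'=5.1180 (straight) → pose (-4.5520, 3.6443, 5.1180)
step 3: θ'=5.6180 (R=-4.0000) → pose (-5.7586, 5.2132, 5.6180)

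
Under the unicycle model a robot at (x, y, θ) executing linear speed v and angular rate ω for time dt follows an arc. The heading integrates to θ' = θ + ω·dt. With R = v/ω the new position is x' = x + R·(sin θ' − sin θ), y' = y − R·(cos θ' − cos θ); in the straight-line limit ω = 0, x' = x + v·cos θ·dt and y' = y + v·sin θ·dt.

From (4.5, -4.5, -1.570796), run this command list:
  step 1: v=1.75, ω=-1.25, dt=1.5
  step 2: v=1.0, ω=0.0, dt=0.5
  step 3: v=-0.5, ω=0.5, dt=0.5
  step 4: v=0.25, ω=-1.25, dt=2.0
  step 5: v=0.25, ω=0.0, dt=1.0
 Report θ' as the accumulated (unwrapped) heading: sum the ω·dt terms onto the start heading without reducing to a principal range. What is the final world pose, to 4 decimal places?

step 1: θ'=-3.4458 (R=-1.4000) → pose (2.6807, -5.8357, -3.4458)
step 2: θ'=-3.4458 (straight) → pose (2.2036, -5.6860, -3.4458)
step 3: θ'=-3.1958 (R=-1.0000) → pose (2.4490, -5.7304, -3.1958)
step 4: θ'=-5.6958 (R=-0.2000) → pose (2.3490, -5.3642, -5.6958)
step 5: θ'=-5.6958 (straight) → pose (2.5571, -5.2257, -5.6958)

(2.5571, -5.2257, -5.6958)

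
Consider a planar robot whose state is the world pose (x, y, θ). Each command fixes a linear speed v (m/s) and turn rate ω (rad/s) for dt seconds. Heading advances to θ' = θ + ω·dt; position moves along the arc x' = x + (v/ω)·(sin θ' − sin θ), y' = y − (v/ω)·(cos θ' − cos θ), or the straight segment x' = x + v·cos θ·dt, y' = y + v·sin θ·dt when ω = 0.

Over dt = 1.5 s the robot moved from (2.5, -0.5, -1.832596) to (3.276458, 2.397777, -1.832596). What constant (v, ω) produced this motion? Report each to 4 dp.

v = -2.0000, ω = 0.0000

Δθ = -1.832596 − -1.832596 = 0.000000
ω = Δθ/dt = 0.000000/1.5 = 0.0000
ω = 0 → v = (Δx·cos θ + Δy·sin θ)/dt = -2.0000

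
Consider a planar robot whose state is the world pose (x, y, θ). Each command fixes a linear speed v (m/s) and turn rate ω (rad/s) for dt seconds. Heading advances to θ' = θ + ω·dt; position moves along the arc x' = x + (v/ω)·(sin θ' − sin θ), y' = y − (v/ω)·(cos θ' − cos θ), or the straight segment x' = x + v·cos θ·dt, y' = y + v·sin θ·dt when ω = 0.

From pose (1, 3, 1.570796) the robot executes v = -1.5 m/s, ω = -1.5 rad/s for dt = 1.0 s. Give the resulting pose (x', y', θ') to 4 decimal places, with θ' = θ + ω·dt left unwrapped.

θ' = 1.5708 + -1.5·1.0 = 0.0708
R = v/ω = -1.5/-1.5 = 1.0000
x' = 1 + 1.0000·(sin 0.0708 − sin 1.5708) = 0.0707
y' = 3 − 1.0000·(cos 0.0708 − cos 1.5708) = 2.0025

(0.0707, 2.0025, 0.0708)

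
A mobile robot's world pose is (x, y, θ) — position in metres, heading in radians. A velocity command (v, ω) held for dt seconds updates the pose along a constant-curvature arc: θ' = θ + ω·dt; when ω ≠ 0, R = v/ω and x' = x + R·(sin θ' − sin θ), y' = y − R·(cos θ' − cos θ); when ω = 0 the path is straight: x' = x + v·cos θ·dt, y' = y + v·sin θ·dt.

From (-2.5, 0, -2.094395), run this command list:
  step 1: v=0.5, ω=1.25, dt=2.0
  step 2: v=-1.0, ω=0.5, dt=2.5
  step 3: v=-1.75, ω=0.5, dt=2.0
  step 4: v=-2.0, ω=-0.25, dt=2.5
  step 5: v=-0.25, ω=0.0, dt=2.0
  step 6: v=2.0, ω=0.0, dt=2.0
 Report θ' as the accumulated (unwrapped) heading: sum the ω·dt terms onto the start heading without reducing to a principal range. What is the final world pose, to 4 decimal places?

step 1: θ'=0.4056 (R=0.4000) → pose (-1.9958, -0.5675, 0.4056)
step 2: θ'=1.6556 (R=-2.0000) → pose (-3.1994, -2.5747, 1.6556)
step 3: θ'=2.6556 (R=-3.5000) → pose (-1.3468, -5.3730, 2.6556)
step 4: θ'=2.0306 (R=8.0000) → pose (2.0857, -8.8965, 2.0306)
step 5: θ'=2.0306 (straight) → pose (2.3075, -9.3445, 2.0306)
step 6: θ'=2.0306 (straight) → pose (0.5324, -5.7600, 2.0306)

(0.5324, -5.7600, 2.0306)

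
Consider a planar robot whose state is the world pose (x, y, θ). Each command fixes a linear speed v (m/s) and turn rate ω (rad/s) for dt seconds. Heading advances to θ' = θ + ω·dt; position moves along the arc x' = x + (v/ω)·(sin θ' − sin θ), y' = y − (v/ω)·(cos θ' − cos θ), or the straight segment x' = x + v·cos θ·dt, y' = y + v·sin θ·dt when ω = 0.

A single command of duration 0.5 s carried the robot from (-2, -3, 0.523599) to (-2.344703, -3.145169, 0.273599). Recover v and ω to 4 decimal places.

v = -0.7500, ω = -0.5000

Δθ = 0.273599 − 0.523599 = -0.250000
ω = Δθ/dt = -0.250000/0.5 = -0.5000
R = Δx/(sin θ' − sin θ) = 1.5000
v = R·ω = 1.5000·-0.5000 = -0.7500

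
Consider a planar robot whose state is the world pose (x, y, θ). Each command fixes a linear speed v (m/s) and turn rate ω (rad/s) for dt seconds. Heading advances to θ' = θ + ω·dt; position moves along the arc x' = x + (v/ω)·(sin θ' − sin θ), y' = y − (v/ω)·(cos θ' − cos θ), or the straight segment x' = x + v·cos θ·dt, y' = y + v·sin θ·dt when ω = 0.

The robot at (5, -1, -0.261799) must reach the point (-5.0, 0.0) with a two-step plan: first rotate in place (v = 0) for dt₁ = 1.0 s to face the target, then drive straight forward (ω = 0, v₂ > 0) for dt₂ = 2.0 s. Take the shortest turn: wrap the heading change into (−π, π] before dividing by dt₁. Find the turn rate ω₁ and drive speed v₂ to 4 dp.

ω₁ = -2.9795, v₂ = 5.0249

heading to target = atan2(0−-1, -5−5) = 3.0419
Δθ = wrap(3.0419 − -0.2618) = -2.9795; ω₁ = Δθ/dt₁ = -2.9795
distance = √((-5−5)² + (0−-1)²) = 10.0499; v₂ = distance/dt₂ = 5.0249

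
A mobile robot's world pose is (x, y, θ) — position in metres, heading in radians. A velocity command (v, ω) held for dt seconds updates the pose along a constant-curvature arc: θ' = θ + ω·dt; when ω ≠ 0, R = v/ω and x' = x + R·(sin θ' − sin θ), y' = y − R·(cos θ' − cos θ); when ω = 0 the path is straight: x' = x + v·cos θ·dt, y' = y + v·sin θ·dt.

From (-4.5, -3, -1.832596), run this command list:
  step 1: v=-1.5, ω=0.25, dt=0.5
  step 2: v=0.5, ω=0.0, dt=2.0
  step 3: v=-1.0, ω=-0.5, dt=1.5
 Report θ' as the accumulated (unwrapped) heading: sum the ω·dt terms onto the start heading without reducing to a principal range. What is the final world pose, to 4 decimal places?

step 1: θ'=-1.7076 (R=-6.0000) → pose (-4.3516, -2.2653, -1.7076)
step 2: θ'=-1.7076 (straight) → pose (-4.4880, -3.2560, -1.7076)
step 3: θ'=-2.4576 (R=2.0000) → pose (-3.7705, -1.9786, -2.4576)

(-3.7705, -1.9786, -2.4576)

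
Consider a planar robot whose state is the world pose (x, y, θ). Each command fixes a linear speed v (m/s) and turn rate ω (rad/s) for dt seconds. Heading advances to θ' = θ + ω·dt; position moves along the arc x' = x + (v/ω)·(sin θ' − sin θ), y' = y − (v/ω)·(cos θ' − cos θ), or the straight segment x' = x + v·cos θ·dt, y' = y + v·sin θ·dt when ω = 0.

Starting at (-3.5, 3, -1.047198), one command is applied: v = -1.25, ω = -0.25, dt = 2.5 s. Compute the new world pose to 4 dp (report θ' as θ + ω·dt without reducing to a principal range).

θ' = -1.0472 + -0.25·2.5 = -1.6722
R = v/ω = -1.25/-0.25 = 5.0000
x' = -3.5 + 5.0000·(sin -1.6722 − sin -1.0472) = -4.1442
y' = 3 − 5.0000·(cos -1.6722 − cos -1.0472) = 6.0061

(-4.1442, 6.0061, -1.6722)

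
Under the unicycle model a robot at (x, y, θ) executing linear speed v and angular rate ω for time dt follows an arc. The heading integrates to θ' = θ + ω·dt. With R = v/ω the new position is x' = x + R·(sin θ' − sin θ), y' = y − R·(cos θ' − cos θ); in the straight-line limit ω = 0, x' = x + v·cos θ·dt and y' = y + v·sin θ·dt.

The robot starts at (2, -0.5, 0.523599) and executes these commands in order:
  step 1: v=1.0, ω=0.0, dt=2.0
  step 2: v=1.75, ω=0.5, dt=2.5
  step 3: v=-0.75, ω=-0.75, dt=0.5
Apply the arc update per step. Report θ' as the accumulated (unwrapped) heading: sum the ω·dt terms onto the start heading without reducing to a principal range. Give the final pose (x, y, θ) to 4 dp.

step 1: θ'=0.5236 (straight) → pose (3.7321, 0.5000, 0.5236)
step 2: θ'=1.7736 (R=3.5000) → pose (5.4103, 4.2360, 1.7736)
step 3: θ'=1.3986 (R=1.0000) → pose (5.4160, 3.8633, 1.3986)

(5.4160, 3.8633, 1.3986)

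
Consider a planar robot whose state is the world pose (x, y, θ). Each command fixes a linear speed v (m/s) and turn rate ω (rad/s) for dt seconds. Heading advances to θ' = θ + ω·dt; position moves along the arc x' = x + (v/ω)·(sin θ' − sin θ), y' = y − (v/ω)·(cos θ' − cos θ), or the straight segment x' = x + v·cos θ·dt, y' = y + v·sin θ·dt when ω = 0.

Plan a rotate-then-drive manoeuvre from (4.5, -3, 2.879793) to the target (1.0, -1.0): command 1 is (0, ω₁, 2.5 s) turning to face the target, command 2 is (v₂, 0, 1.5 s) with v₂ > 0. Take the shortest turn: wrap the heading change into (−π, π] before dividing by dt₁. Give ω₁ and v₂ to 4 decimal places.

ω₁ = -0.1029, v₂ = 2.6874

heading to target = atan2(-1−-3, 1−4.5) = 2.6224
Δθ = wrap(2.6224 − 2.8798) = -0.2573; ω₁ = Δθ/dt₁ = -0.1029
distance = √((1−4.5)² + (-1−-3)²) = 4.0311; v₂ = distance/dt₂ = 2.6874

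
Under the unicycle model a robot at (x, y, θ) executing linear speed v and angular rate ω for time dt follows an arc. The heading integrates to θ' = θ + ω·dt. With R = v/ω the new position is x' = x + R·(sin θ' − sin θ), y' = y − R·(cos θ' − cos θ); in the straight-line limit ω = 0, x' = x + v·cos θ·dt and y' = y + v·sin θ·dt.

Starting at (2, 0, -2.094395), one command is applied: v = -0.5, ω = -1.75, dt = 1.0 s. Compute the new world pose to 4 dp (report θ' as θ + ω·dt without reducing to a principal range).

θ' = -2.0944 + -1.75·1.0 = -3.8444
R = v/ω = -0.5/-1.75 = 0.2857
x' = 2 + 0.2857·(sin -3.8444 − sin -2.0944) = 2.4321
y' = 0 − 0.2857·(cos -3.8444 − cos -2.0944) = 0.0752

(2.4321, 0.0752, -3.8444)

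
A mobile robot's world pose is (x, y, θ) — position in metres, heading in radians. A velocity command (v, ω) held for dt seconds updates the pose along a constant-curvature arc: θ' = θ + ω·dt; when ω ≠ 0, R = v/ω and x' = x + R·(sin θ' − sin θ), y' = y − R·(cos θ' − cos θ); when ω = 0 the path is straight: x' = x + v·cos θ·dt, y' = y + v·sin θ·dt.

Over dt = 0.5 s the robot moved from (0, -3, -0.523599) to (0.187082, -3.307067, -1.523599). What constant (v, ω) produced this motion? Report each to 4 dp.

Δθ = -1.523599 − -0.523599 = -1.000000
ω = Δθ/dt = -1.000000/0.5 = -2.0000
R = −Δy/(cos θ' − cos θ) = -0.3750
v = R·ω = -0.3750·-2.0000 = 0.7500

v = 0.7500, ω = -2.0000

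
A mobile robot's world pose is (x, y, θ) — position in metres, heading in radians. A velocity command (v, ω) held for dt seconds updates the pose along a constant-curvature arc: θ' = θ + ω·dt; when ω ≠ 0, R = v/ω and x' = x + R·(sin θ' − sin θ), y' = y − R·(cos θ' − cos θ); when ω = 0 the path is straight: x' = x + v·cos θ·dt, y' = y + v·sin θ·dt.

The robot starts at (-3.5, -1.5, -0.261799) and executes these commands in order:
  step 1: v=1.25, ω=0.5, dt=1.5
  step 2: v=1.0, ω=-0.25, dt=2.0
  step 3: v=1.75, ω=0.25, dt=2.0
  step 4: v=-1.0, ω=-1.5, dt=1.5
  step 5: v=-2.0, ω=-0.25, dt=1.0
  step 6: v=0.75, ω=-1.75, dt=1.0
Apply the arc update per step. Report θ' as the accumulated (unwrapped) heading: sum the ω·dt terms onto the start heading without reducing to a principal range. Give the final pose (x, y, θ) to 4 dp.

(2.6249, 2.4367, -3.7618)

step 1: θ'=0.4882 (R=2.5000) → pose (-1.6804, -1.2931, 0.4882)
step 2: θ'=-0.0118 (R=-4.0000) → pose (0.2430, -0.8261, -0.0118)
step 3: θ'=0.4882 (R=7.0000) → pose (3.6088, -0.0089, 0.4882)
step 4: θ'=-1.7618 (R=0.6667) → pose (2.6416, 0.7065, -1.7618)
step 5: θ'=-2.0118 (R=8.0000) → pose (3.2615, 2.6025, -2.0118)
step 6: θ'=-3.7618 (R=-0.4286) → pose (2.6249, 2.4367, -3.7618)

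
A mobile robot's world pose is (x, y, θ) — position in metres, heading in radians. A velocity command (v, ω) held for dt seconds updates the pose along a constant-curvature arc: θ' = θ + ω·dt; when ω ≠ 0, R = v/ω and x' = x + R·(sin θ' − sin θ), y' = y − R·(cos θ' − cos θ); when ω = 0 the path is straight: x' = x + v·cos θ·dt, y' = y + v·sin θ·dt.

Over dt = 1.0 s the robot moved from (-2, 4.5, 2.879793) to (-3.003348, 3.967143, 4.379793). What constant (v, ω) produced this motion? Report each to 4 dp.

v = 1.2500, ω = 1.5000

Δθ = 4.379793 − 2.879793 = 1.500000
ω = Δθ/dt = 1.500000/1.0 = 1.5000
R = Δx/(sin θ' − sin θ) = 0.8333
v = R·ω = 0.8333·1.5000 = 1.2500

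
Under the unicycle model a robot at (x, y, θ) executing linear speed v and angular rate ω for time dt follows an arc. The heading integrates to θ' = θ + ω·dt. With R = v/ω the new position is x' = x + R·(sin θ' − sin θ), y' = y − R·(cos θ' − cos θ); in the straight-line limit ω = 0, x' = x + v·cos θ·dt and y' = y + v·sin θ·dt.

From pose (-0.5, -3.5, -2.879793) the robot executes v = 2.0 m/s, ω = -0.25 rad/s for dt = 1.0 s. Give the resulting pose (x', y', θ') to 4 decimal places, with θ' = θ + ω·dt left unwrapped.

θ' = -2.8798 + -0.25·1.0 = -3.1298
R = v/ω = 2.0/-0.25 = -8.0000
x' = -0.5 + -8.0000·(sin -3.1298 − sin -2.8798) = -2.4762
y' = -3.5 − -8.0000·(cos -3.1298 − cos -2.8798) = -3.7720

(-2.4762, -3.7720, -3.1298)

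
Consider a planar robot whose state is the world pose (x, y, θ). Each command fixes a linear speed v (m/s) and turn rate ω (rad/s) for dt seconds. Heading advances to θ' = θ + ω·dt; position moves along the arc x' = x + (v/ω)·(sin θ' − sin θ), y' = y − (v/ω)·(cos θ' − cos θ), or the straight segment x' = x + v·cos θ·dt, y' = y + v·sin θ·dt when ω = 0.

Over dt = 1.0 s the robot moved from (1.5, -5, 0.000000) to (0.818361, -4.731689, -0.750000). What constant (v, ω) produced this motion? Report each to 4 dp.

Δθ = -0.750000 − 0.000000 = -0.750000
ω = Δθ/dt = -0.750000/1.0 = -0.7500
R = Δx/(sin θ' − sin θ) = 1.0000
v = R·ω = 1.0000·-0.7500 = -0.7500

v = -0.7500, ω = -0.7500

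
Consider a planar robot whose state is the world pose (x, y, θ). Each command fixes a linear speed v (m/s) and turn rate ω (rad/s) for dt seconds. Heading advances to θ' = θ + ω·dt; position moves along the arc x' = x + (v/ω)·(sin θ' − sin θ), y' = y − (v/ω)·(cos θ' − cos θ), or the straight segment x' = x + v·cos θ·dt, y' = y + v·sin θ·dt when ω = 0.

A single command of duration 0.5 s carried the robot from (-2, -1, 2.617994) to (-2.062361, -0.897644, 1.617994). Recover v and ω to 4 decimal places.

Δθ = 1.617994 − 2.617994 = -1.000000
ω = Δθ/dt = -1.000000/0.5 = -2.0000
R = −Δy/(cos θ' − cos θ) = -0.1250
v = R·ω = -0.1250·-2.0000 = 0.2500

v = 0.2500, ω = -2.0000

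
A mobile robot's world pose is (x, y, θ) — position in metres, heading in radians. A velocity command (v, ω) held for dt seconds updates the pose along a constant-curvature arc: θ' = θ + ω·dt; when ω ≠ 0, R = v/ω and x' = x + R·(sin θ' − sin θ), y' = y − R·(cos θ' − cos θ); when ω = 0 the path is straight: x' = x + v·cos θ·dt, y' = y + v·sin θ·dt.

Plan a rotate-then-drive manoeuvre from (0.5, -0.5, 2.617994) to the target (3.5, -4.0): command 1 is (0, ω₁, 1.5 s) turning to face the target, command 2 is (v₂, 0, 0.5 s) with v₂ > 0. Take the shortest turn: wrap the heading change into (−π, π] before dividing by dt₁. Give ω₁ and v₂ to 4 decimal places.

heading to target = atan2(-4−-0.5, 3.5−0.5) = -0.8622
Δθ = wrap(-0.8622 − 2.6180) = 2.8030; ω₁ = Δθ/dt₁ = 1.8687
distance = √((3.5−0.5)² + (-4−-0.5)²) = 4.6098; v₂ = distance/dt₂ = 9.2195

ω₁ = 1.8687, v₂ = 9.2195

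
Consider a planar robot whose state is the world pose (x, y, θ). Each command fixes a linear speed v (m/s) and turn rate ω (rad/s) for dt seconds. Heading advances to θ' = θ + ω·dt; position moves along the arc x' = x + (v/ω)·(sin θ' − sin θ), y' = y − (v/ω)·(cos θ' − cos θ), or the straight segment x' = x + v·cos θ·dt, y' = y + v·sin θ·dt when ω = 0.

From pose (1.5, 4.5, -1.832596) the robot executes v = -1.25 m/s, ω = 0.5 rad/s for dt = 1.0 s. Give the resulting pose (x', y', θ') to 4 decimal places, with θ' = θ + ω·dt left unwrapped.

θ' = -1.8326 + 0.5·1.0 = -1.3326
R = v/ω = -1.25/0.5 = -2.5000
x' = 1.5 + -2.5000·(sin -1.3326 − sin -1.8326) = 1.5146
y' = 4.5 − -2.5000·(cos -1.3326 − cos -1.8326) = 5.7369

(1.5146, 5.7369, -1.3326)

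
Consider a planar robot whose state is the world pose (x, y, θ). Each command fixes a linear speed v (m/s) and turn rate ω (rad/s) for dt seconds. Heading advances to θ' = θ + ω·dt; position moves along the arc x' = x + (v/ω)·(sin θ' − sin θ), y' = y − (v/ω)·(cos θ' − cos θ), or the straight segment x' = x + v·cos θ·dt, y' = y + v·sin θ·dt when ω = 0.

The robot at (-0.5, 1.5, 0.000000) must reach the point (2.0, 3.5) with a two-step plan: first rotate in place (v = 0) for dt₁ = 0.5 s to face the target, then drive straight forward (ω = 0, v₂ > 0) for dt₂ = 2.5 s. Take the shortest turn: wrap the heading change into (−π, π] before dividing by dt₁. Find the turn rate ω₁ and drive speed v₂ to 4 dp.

heading to target = atan2(3.5−1.5, 2−-0.5) = 0.6747
Δθ = wrap(0.6747 − 0.0000) = 0.6747; ω₁ = Δθ/dt₁ = 1.3495
distance = √((2−-0.5)² + (3.5−1.5)²) = 3.2016; v₂ = distance/dt₂ = 1.2806

ω₁ = 1.3495, v₂ = 1.2806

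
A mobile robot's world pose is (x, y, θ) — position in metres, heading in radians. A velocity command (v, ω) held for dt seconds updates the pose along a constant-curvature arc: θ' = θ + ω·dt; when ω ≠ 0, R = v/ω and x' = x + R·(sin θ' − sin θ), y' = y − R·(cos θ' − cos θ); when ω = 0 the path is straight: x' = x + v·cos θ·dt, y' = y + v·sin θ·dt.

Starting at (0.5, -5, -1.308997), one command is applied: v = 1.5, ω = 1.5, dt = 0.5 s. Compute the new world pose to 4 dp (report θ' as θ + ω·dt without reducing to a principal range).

θ' = -1.3090 + 1.5·0.5 = -0.5590
R = v/ω = 1.5/1.5 = 1.0000
x' = 0.5 + 1.0000·(sin -0.5590 − sin -1.3090) = 0.9356
y' = -5 − 1.0000·(cos -0.5590 − cos -1.3090) = -5.5890

(0.9356, -5.5890, -0.5590)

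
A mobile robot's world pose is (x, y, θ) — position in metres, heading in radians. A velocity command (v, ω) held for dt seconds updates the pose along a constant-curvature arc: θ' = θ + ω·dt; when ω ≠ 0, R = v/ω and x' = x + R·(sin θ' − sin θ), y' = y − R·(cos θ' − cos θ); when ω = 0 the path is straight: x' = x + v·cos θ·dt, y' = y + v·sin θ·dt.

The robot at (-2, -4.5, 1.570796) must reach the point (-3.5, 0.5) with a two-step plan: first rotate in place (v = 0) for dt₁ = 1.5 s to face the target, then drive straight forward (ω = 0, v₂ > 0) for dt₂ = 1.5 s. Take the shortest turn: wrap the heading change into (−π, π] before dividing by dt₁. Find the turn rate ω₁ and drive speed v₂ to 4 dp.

ω₁ = 0.1943, v₂ = 3.4801

heading to target = atan2(0.5−-4.5, -3.5−-2) = 1.8623
Δθ = wrap(1.8623 − 1.5708) = 0.2915; ω₁ = Δθ/dt₁ = 0.1943
distance = √((-3.5−-2)² + (0.5−-4.5)²) = 5.2202; v₂ = distance/dt₂ = 3.4801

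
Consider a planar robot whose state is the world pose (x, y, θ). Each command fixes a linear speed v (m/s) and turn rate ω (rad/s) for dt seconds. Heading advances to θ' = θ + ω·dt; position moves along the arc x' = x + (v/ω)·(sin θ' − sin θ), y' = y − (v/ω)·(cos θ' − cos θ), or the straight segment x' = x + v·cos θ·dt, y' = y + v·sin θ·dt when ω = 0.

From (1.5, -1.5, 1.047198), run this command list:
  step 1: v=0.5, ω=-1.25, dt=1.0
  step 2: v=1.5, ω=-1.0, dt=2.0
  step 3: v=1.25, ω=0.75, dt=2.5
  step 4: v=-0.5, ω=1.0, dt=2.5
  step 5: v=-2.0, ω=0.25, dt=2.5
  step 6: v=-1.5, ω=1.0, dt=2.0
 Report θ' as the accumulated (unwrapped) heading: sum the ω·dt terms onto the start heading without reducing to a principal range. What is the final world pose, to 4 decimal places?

step 1: θ'=-0.2028 (R=-0.4000) → pose (1.9270, -1.3082, -0.2028)
step 2: θ'=-2.2028 (R=-1.5000) → pose (2.8351, -3.6636, -2.2028)
step 3: θ'=-0.3278 (R=1.6667) → pose (3.6433, -6.2261, -0.3278)
step 4: θ'=2.1722 (R=-0.5000) → pose (3.0700, -6.9824, 2.1722)
step 5: θ'=2.7972 (R=-8.0000) → pose (6.9653, -9.9863, 2.7972)
step 6: θ'=4.7972 (R=-1.5000) → pose (8.9664, -8.4473, 4.7972)

(8.9664, -8.4473, 4.7972)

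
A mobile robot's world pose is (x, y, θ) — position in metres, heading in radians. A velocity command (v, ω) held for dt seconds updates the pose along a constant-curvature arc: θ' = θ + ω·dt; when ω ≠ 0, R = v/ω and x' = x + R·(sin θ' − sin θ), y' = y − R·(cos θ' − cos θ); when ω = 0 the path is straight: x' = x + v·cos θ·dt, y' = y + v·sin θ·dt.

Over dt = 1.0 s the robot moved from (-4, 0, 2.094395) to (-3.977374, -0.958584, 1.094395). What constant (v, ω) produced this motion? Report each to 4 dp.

v = -1.0000, ω = -1.0000

Δθ = 1.094395 − 2.094395 = -1.000000
ω = Δθ/dt = -1.000000/1.0 = -1.0000
R = −Δy/(cos θ' − cos θ) = 1.0000
v = R·ω = 1.0000·-1.0000 = -1.0000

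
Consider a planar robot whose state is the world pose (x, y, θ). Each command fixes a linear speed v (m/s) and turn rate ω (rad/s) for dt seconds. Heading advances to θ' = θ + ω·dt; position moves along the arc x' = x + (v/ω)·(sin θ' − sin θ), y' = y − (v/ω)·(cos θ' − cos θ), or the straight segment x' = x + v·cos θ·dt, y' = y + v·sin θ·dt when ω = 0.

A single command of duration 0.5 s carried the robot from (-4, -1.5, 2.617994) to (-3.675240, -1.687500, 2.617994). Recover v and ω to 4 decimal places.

v = -0.7500, ω = 0.0000

Δθ = 2.617994 − 2.617994 = 0.000000
ω = Δθ/dt = 0.000000/0.5 = 0.0000
ω = 0 → v = (Δx·cos θ + Δy·sin θ)/dt = -0.7500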